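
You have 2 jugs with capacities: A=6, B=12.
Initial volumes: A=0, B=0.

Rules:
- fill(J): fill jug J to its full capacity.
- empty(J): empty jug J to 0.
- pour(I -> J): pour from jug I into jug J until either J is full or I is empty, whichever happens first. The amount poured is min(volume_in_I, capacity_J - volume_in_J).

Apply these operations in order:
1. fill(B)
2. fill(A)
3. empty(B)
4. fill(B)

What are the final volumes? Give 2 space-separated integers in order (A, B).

Answer: 6 12

Derivation:
Step 1: fill(B) -> (A=0 B=12)
Step 2: fill(A) -> (A=6 B=12)
Step 3: empty(B) -> (A=6 B=0)
Step 4: fill(B) -> (A=6 B=12)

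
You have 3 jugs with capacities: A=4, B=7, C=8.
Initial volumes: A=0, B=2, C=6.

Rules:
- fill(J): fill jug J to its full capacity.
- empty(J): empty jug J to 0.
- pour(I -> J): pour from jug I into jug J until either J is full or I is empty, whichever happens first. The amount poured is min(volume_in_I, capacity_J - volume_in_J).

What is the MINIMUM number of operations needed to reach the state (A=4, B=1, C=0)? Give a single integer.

BFS from (A=0, B=2, C=6). One shortest path:
  1. fill(A) -> (A=4 B=2 C=6)
  2. pour(C -> B) -> (A=4 B=7 C=1)
  3. empty(B) -> (A=4 B=0 C=1)
  4. pour(C -> B) -> (A=4 B=1 C=0)
Reached target in 4 moves.

Answer: 4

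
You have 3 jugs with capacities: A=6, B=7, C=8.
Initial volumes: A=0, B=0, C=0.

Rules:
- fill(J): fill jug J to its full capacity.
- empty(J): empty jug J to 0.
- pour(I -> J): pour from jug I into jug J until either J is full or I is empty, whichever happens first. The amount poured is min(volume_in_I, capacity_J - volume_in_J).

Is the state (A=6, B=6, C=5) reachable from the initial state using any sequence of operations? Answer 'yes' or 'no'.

BFS from (A=0, B=0, C=0):
  1. fill(A) -> (A=6 B=0 C=0)
  2. fill(B) -> (A=6 B=7 C=0)
  3. pour(A -> C) -> (A=0 B=7 C=6)
  4. fill(A) -> (A=6 B=7 C=6)
  5. pour(B -> C) -> (A=6 B=5 C=8)
  6. empty(C) -> (A=6 B=5 C=0)
  7. pour(B -> C) -> (A=6 B=0 C=5)
  8. pour(A -> B) -> (A=0 B=6 C=5)
  9. fill(A) -> (A=6 B=6 C=5)
Target reached → yes.

Answer: yes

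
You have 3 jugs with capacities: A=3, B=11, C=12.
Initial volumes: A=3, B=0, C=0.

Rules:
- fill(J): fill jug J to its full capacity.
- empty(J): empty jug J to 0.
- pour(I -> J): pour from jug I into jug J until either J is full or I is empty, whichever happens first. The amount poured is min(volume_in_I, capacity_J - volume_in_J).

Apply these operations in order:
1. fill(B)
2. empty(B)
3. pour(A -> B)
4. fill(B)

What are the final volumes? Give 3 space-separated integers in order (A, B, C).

Answer: 0 11 0

Derivation:
Step 1: fill(B) -> (A=3 B=11 C=0)
Step 2: empty(B) -> (A=3 B=0 C=0)
Step 3: pour(A -> B) -> (A=0 B=3 C=0)
Step 4: fill(B) -> (A=0 B=11 C=0)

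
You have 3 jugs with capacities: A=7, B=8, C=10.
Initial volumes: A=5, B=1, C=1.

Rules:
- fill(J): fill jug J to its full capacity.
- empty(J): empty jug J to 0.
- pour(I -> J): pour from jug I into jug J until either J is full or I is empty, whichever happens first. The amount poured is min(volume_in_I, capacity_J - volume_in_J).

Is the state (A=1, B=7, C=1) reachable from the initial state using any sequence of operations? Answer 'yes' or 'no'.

BFS explored all 415 reachable states.
Reachable set includes: (0,0,0), (0,0,1), (0,0,2), (0,0,3), (0,0,4), (0,0,5), (0,0,6), (0,0,7), (0,0,8), (0,0,9), (0,0,10), (0,1,0) ...
Target (A=1, B=7, C=1) not in reachable set → no.

Answer: no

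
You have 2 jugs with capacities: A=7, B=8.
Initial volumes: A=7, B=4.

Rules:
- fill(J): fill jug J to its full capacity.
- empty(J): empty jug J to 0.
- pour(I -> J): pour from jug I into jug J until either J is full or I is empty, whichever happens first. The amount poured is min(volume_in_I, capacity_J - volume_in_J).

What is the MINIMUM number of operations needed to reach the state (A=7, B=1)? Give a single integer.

Answer: 3

Derivation:
BFS from (A=7, B=4). One shortest path:
  1. empty(A) -> (A=0 B=4)
  2. fill(B) -> (A=0 B=8)
  3. pour(B -> A) -> (A=7 B=1)
Reached target in 3 moves.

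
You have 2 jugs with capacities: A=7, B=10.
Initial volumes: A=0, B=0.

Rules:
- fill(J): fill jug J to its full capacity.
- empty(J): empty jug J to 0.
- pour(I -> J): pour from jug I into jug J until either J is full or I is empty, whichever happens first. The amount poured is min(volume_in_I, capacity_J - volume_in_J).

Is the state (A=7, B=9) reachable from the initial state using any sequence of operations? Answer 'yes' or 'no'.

Answer: yes

Derivation:
BFS from (A=0, B=0):
  1. fill(B) -> (A=0 B=10)
  2. pour(B -> A) -> (A=7 B=3)
  3. empty(A) -> (A=0 B=3)
  4. pour(B -> A) -> (A=3 B=0)
  5. fill(B) -> (A=3 B=10)
  6. pour(B -> A) -> (A=7 B=6)
  7. empty(A) -> (A=0 B=6)
  8. pour(B -> A) -> (A=6 B=0)
  9. fill(B) -> (A=6 B=10)
  10. pour(B -> A) -> (A=7 B=9)
Target reached → yes.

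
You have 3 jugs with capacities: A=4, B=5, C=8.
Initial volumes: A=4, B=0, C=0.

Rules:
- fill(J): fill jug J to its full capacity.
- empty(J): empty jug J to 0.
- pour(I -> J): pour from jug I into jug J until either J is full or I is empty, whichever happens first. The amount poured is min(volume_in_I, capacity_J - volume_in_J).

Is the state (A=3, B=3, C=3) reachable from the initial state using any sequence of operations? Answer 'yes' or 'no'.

Answer: no

Derivation:
BFS explored all 186 reachable states.
Reachable set includes: (0,0,0), (0,0,1), (0,0,2), (0,0,3), (0,0,4), (0,0,5), (0,0,6), (0,0,7), (0,0,8), (0,1,0), (0,1,1), (0,1,2) ...
Target (A=3, B=3, C=3) not in reachable set → no.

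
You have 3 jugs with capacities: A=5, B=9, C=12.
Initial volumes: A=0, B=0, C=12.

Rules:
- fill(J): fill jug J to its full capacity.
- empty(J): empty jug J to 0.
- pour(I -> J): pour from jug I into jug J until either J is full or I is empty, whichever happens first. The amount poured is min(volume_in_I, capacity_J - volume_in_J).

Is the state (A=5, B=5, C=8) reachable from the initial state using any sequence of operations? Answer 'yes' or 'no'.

Answer: yes

Derivation:
BFS from (A=0, B=0, C=12):
  1. fill(A) -> (A=5 B=0 C=12)
  2. pour(A -> B) -> (A=0 B=5 C=12)
  3. fill(A) -> (A=5 B=5 C=12)
  4. pour(C -> B) -> (A=5 B=9 C=8)
  5. empty(B) -> (A=5 B=0 C=8)
  6. pour(A -> B) -> (A=0 B=5 C=8)
  7. fill(A) -> (A=5 B=5 C=8)
Target reached → yes.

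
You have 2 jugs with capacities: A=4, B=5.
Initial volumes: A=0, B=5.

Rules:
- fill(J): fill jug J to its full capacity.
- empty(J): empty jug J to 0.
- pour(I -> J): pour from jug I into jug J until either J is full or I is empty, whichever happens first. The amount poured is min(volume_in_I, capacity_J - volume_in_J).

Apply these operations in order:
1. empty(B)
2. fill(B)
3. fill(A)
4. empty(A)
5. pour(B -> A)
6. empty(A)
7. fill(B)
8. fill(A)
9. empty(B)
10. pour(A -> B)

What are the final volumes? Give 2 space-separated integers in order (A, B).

Answer: 0 4

Derivation:
Step 1: empty(B) -> (A=0 B=0)
Step 2: fill(B) -> (A=0 B=5)
Step 3: fill(A) -> (A=4 B=5)
Step 4: empty(A) -> (A=0 B=5)
Step 5: pour(B -> A) -> (A=4 B=1)
Step 6: empty(A) -> (A=0 B=1)
Step 7: fill(B) -> (A=0 B=5)
Step 8: fill(A) -> (A=4 B=5)
Step 9: empty(B) -> (A=4 B=0)
Step 10: pour(A -> B) -> (A=0 B=4)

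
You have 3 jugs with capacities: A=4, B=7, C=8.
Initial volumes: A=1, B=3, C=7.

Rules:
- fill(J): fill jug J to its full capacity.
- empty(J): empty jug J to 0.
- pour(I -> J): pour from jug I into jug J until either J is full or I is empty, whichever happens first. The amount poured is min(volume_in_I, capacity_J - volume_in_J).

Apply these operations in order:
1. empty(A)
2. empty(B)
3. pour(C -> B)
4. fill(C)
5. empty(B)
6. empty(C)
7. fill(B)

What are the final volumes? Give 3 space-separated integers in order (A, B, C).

Answer: 0 7 0

Derivation:
Step 1: empty(A) -> (A=0 B=3 C=7)
Step 2: empty(B) -> (A=0 B=0 C=7)
Step 3: pour(C -> B) -> (A=0 B=7 C=0)
Step 4: fill(C) -> (A=0 B=7 C=8)
Step 5: empty(B) -> (A=0 B=0 C=8)
Step 6: empty(C) -> (A=0 B=0 C=0)
Step 7: fill(B) -> (A=0 B=7 C=0)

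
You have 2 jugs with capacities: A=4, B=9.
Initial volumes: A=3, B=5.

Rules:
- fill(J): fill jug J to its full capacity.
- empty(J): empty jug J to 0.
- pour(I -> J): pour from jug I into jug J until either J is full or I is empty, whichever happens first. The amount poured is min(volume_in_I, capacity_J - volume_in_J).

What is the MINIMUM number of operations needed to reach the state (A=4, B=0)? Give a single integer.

Answer: 2

Derivation:
BFS from (A=3, B=5). One shortest path:
  1. fill(A) -> (A=4 B=5)
  2. empty(B) -> (A=4 B=0)
Reached target in 2 moves.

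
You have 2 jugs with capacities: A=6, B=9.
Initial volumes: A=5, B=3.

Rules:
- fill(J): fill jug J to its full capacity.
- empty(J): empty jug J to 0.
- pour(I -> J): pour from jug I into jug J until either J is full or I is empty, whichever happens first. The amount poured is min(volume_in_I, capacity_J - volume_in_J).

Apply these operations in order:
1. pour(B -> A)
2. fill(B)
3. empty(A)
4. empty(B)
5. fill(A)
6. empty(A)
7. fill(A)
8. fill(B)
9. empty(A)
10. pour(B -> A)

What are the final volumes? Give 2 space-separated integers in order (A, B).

Answer: 6 3

Derivation:
Step 1: pour(B -> A) -> (A=6 B=2)
Step 2: fill(B) -> (A=6 B=9)
Step 3: empty(A) -> (A=0 B=9)
Step 4: empty(B) -> (A=0 B=0)
Step 5: fill(A) -> (A=6 B=0)
Step 6: empty(A) -> (A=0 B=0)
Step 7: fill(A) -> (A=6 B=0)
Step 8: fill(B) -> (A=6 B=9)
Step 9: empty(A) -> (A=0 B=9)
Step 10: pour(B -> A) -> (A=6 B=3)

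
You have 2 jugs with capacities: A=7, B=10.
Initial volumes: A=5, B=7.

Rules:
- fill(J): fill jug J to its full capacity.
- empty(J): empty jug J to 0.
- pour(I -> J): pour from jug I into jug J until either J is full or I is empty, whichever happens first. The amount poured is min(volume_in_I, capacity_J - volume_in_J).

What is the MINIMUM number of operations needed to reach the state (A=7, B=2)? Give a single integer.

Answer: 4

Derivation:
BFS from (A=5, B=7). One shortest path:
  1. pour(A -> B) -> (A=2 B=10)
  2. empty(B) -> (A=2 B=0)
  3. pour(A -> B) -> (A=0 B=2)
  4. fill(A) -> (A=7 B=2)
Reached target in 4 moves.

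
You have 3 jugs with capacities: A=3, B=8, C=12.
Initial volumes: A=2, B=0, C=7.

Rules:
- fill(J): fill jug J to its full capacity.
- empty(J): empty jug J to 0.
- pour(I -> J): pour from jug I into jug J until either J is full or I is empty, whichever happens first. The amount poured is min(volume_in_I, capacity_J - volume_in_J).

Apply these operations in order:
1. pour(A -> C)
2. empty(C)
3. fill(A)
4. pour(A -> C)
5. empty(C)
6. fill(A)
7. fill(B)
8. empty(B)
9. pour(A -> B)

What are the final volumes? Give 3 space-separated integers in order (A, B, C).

Answer: 0 3 0

Derivation:
Step 1: pour(A -> C) -> (A=0 B=0 C=9)
Step 2: empty(C) -> (A=0 B=0 C=0)
Step 3: fill(A) -> (A=3 B=0 C=0)
Step 4: pour(A -> C) -> (A=0 B=0 C=3)
Step 5: empty(C) -> (A=0 B=0 C=0)
Step 6: fill(A) -> (A=3 B=0 C=0)
Step 7: fill(B) -> (A=3 B=8 C=0)
Step 8: empty(B) -> (A=3 B=0 C=0)
Step 9: pour(A -> B) -> (A=0 B=3 C=0)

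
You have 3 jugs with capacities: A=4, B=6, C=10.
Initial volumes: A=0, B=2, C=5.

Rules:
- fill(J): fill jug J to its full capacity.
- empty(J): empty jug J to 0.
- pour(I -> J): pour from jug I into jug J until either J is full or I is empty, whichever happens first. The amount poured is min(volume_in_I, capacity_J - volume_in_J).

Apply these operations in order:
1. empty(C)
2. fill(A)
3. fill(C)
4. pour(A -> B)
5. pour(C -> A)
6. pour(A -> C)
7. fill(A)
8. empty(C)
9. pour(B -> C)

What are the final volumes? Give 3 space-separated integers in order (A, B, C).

Step 1: empty(C) -> (A=0 B=2 C=0)
Step 2: fill(A) -> (A=4 B=2 C=0)
Step 3: fill(C) -> (A=4 B=2 C=10)
Step 4: pour(A -> B) -> (A=0 B=6 C=10)
Step 5: pour(C -> A) -> (A=4 B=6 C=6)
Step 6: pour(A -> C) -> (A=0 B=6 C=10)
Step 7: fill(A) -> (A=4 B=6 C=10)
Step 8: empty(C) -> (A=4 B=6 C=0)
Step 9: pour(B -> C) -> (A=4 B=0 C=6)

Answer: 4 0 6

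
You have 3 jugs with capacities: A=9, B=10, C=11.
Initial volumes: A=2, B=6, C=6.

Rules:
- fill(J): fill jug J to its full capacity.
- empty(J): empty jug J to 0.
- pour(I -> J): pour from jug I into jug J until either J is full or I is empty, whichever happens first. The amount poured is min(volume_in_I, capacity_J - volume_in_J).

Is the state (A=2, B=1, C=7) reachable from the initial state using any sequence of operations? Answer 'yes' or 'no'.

Answer: no

Derivation:
BFS explored all 601 reachable states.
Reachable set includes: (0,0,0), (0,0,1), (0,0,2), (0,0,3), (0,0,4), (0,0,5), (0,0,6), (0,0,7), (0,0,8), (0,0,9), (0,0,10), (0,0,11) ...
Target (A=2, B=1, C=7) not in reachable set → no.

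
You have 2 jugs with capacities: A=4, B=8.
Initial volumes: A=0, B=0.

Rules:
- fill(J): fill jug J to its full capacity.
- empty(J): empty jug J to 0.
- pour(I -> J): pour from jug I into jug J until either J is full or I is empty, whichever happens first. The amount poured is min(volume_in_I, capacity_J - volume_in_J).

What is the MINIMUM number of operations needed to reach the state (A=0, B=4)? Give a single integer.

BFS from (A=0, B=0). One shortest path:
  1. fill(A) -> (A=4 B=0)
  2. pour(A -> B) -> (A=0 B=4)
Reached target in 2 moves.

Answer: 2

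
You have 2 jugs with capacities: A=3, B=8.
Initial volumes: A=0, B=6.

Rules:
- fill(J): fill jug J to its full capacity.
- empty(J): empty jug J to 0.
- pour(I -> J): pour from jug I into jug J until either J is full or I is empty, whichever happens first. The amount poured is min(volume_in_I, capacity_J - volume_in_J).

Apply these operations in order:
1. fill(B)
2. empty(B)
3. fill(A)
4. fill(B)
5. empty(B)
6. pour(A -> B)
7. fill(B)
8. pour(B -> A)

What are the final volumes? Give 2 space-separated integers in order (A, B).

Step 1: fill(B) -> (A=0 B=8)
Step 2: empty(B) -> (A=0 B=0)
Step 3: fill(A) -> (A=3 B=0)
Step 4: fill(B) -> (A=3 B=8)
Step 5: empty(B) -> (A=3 B=0)
Step 6: pour(A -> B) -> (A=0 B=3)
Step 7: fill(B) -> (A=0 B=8)
Step 8: pour(B -> A) -> (A=3 B=5)

Answer: 3 5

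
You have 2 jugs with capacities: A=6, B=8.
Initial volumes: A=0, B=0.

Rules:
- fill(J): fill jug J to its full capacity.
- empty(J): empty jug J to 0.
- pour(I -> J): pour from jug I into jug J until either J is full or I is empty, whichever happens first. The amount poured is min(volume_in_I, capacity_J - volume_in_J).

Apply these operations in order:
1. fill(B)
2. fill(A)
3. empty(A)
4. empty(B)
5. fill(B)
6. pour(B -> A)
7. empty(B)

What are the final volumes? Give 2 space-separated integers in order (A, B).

Answer: 6 0

Derivation:
Step 1: fill(B) -> (A=0 B=8)
Step 2: fill(A) -> (A=6 B=8)
Step 3: empty(A) -> (A=0 B=8)
Step 4: empty(B) -> (A=0 B=0)
Step 5: fill(B) -> (A=0 B=8)
Step 6: pour(B -> A) -> (A=6 B=2)
Step 7: empty(B) -> (A=6 B=0)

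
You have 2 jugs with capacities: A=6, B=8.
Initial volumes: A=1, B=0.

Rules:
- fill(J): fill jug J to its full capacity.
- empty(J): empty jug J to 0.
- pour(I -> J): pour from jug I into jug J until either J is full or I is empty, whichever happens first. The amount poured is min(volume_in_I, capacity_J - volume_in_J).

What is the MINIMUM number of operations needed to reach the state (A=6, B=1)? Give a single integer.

Answer: 2

Derivation:
BFS from (A=1, B=0). One shortest path:
  1. pour(A -> B) -> (A=0 B=1)
  2. fill(A) -> (A=6 B=1)
Reached target in 2 moves.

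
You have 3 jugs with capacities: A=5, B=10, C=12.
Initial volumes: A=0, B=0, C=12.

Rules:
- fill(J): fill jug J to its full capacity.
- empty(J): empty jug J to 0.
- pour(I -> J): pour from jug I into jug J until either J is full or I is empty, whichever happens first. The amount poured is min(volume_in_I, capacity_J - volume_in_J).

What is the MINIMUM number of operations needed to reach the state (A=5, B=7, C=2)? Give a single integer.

Answer: 6

Derivation:
BFS from (A=0, B=0, C=12). One shortest path:
  1. pour(C -> B) -> (A=0 B=10 C=2)
  2. empty(B) -> (A=0 B=0 C=2)
  3. pour(C -> A) -> (A=2 B=0 C=0)
  4. fill(C) -> (A=2 B=0 C=12)
  5. pour(C -> B) -> (A=2 B=10 C=2)
  6. pour(B -> A) -> (A=5 B=7 C=2)
Reached target in 6 moves.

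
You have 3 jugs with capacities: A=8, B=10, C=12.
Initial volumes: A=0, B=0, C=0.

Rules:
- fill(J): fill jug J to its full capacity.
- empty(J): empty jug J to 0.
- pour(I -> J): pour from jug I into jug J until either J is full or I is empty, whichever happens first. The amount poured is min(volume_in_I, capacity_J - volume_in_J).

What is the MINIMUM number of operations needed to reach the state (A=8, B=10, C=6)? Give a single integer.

BFS from (A=0, B=0, C=0). One shortest path:
  1. fill(C) -> (A=0 B=0 C=12)
  2. pour(C -> A) -> (A=8 B=0 C=4)
  3. pour(C -> B) -> (A=8 B=4 C=0)
  4. fill(C) -> (A=8 B=4 C=12)
  5. pour(C -> B) -> (A=8 B=10 C=6)
Reached target in 5 moves.

Answer: 5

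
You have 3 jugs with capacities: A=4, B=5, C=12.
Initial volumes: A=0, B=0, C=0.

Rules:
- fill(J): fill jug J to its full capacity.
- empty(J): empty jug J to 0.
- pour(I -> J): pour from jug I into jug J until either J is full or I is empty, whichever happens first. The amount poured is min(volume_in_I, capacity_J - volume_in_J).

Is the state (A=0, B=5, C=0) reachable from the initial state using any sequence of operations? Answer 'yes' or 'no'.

Answer: yes

Derivation:
BFS from (A=0, B=0, C=0):
  1. fill(B) -> (A=0 B=5 C=0)
Target reached → yes.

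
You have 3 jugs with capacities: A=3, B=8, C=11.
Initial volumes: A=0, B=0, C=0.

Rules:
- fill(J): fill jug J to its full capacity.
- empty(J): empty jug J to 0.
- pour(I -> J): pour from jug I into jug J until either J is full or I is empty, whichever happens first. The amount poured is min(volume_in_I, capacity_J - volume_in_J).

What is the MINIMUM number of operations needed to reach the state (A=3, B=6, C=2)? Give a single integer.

BFS from (A=0, B=0, C=0). One shortest path:
  1. fill(C) -> (A=0 B=0 C=11)
  2. pour(C -> A) -> (A=3 B=0 C=8)
  3. pour(A -> B) -> (A=0 B=3 C=8)
  4. pour(C -> A) -> (A=3 B=3 C=5)
  5. pour(A -> B) -> (A=0 B=6 C=5)
  6. pour(C -> A) -> (A=3 B=6 C=2)
Reached target in 6 moves.

Answer: 6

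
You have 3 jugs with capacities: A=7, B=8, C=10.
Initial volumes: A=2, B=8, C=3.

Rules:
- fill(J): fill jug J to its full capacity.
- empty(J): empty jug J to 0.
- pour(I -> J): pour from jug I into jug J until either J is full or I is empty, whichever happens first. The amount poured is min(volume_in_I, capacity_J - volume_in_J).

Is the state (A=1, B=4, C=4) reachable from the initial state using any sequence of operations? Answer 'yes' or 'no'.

BFS explored all 414 reachable states.
Reachable set includes: (0,0,0), (0,0,1), (0,0,2), (0,0,3), (0,0,4), (0,0,5), (0,0,6), (0,0,7), (0,0,8), (0,0,9), (0,0,10), (0,1,0) ...
Target (A=1, B=4, C=4) not in reachable set → no.

Answer: no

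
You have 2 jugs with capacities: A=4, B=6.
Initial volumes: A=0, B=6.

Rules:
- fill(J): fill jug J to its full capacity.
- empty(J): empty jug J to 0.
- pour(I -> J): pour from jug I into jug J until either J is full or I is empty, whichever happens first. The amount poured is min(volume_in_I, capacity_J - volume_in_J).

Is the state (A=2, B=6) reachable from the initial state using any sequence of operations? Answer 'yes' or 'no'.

BFS from (A=0, B=6):
  1. pour(B -> A) -> (A=4 B=2)
  2. empty(A) -> (A=0 B=2)
  3. pour(B -> A) -> (A=2 B=0)
  4. fill(B) -> (A=2 B=6)
Target reached → yes.

Answer: yes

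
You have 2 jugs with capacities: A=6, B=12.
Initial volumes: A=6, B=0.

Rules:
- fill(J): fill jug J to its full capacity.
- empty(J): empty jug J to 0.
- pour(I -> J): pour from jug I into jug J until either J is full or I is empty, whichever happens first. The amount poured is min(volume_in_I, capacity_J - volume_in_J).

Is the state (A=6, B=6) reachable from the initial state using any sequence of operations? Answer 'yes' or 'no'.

BFS from (A=6, B=0):
  1. pour(A -> B) -> (A=0 B=6)
  2. fill(A) -> (A=6 B=6)
Target reached → yes.

Answer: yes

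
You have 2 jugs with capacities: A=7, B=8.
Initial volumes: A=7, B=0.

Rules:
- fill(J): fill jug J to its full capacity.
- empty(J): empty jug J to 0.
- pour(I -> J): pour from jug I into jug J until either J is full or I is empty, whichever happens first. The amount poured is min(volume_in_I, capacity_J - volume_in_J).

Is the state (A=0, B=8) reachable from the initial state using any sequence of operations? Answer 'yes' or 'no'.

BFS from (A=7, B=0):
  1. empty(A) -> (A=0 B=0)
  2. fill(B) -> (A=0 B=8)
Target reached → yes.

Answer: yes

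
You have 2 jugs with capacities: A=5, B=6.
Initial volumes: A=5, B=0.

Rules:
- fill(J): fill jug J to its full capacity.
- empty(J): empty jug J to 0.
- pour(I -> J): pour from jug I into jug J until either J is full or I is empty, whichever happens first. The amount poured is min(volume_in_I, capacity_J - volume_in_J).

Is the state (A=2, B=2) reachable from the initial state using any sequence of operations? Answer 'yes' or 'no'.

Answer: no

Derivation:
BFS explored all 22 reachable states.
Reachable set includes: (0,0), (0,1), (0,2), (0,3), (0,4), (0,5), (0,6), (1,0), (1,6), (2,0), (2,6), (3,0) ...
Target (A=2, B=2) not in reachable set → no.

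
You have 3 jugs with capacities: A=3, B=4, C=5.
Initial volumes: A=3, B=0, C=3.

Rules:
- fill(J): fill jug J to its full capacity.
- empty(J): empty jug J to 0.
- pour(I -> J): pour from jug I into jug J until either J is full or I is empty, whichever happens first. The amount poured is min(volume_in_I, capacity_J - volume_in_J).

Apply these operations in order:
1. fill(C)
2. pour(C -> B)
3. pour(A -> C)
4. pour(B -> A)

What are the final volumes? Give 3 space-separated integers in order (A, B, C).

Answer: 3 1 4

Derivation:
Step 1: fill(C) -> (A=3 B=0 C=5)
Step 2: pour(C -> B) -> (A=3 B=4 C=1)
Step 3: pour(A -> C) -> (A=0 B=4 C=4)
Step 4: pour(B -> A) -> (A=3 B=1 C=4)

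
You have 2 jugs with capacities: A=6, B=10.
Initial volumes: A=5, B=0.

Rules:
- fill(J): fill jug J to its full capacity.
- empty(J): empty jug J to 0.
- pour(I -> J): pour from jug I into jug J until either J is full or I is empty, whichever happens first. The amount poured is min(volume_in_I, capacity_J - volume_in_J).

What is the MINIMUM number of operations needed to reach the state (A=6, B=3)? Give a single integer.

BFS from (A=5, B=0). One shortest path:
  1. fill(B) -> (A=5 B=10)
  2. pour(B -> A) -> (A=6 B=9)
  3. empty(A) -> (A=0 B=9)
  4. pour(B -> A) -> (A=6 B=3)
Reached target in 4 moves.

Answer: 4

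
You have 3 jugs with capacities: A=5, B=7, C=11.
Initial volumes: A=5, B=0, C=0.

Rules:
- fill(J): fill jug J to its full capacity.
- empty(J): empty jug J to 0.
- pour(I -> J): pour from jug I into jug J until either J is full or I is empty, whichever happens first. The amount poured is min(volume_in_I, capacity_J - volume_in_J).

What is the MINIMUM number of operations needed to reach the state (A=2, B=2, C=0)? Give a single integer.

BFS from (A=5, B=0, C=0). One shortest path:
  1. fill(C) -> (A=5 B=0 C=11)
  2. pour(A -> B) -> (A=0 B=5 C=11)
  3. pour(C -> B) -> (A=0 B=7 C=9)
  4. empty(B) -> (A=0 B=0 C=9)
  5. pour(C -> B) -> (A=0 B=7 C=2)
  6. pour(B -> A) -> (A=5 B=2 C=2)
  7. empty(A) -> (A=0 B=2 C=2)
  8. pour(C -> A) -> (A=2 B=2 C=0)
Reached target in 8 moves.

Answer: 8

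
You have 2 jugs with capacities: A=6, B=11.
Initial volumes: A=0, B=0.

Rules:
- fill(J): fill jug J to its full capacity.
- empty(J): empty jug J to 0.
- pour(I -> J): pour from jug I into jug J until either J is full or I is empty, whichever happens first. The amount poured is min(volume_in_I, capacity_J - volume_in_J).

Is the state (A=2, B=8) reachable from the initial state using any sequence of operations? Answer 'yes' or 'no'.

BFS explored all 34 reachable states.
Reachable set includes: (0,0), (0,1), (0,2), (0,3), (0,4), (0,5), (0,6), (0,7), (0,8), (0,9), (0,10), (0,11) ...
Target (A=2, B=8) not in reachable set → no.

Answer: no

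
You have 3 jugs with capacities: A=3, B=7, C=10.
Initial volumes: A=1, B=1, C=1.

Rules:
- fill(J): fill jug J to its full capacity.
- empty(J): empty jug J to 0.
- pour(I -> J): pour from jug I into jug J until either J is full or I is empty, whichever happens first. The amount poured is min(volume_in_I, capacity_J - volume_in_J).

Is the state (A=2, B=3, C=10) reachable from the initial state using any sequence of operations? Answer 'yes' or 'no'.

BFS from (A=1, B=1, C=1):
  1. fill(A) -> (A=3 B=1 C=1)
  2. pour(B -> C) -> (A=3 B=0 C=2)
  3. pour(A -> B) -> (A=0 B=3 C=2)
  4. pour(C -> A) -> (A=2 B=3 C=0)
  5. fill(C) -> (A=2 B=3 C=10)
Target reached → yes.

Answer: yes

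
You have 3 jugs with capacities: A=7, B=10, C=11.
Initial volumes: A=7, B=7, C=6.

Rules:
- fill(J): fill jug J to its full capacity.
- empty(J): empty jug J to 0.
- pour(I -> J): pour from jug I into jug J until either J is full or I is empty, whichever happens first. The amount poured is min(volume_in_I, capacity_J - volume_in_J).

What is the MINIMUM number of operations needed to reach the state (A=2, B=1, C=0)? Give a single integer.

Answer: 5

Derivation:
BFS from (A=7, B=7, C=6). One shortest path:
  1. empty(B) -> (A=7 B=0 C=6)
  2. pour(A -> C) -> (A=2 B=0 C=11)
  3. pour(C -> B) -> (A=2 B=10 C=1)
  4. empty(B) -> (A=2 B=0 C=1)
  5. pour(C -> B) -> (A=2 B=1 C=0)
Reached target in 5 moves.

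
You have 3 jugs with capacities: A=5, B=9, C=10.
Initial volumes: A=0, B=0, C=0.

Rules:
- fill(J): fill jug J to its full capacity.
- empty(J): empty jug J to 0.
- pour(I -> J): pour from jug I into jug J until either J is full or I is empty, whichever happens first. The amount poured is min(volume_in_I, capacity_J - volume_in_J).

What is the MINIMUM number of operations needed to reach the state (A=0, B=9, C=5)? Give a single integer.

BFS from (A=0, B=0, C=0). One shortest path:
  1. fill(A) -> (A=5 B=0 C=0)
  2. fill(B) -> (A=5 B=9 C=0)
  3. pour(A -> C) -> (A=0 B=9 C=5)
Reached target in 3 moves.

Answer: 3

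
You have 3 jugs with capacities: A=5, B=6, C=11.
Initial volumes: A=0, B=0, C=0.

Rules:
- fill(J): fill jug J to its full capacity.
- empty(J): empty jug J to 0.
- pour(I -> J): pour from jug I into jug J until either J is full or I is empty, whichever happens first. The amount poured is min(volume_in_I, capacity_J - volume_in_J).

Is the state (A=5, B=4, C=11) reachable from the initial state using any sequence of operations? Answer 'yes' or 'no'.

BFS from (A=0, B=0, C=0):
  1. fill(A) -> (A=5 B=0 C=0)
  2. fill(C) -> (A=5 B=0 C=11)
  3. pour(A -> B) -> (A=0 B=5 C=11)
  4. fill(A) -> (A=5 B=5 C=11)
  5. pour(A -> B) -> (A=4 B=6 C=11)
  6. empty(B) -> (A=4 B=0 C=11)
  7. pour(A -> B) -> (A=0 B=4 C=11)
  8. fill(A) -> (A=5 B=4 C=11)
Target reached → yes.

Answer: yes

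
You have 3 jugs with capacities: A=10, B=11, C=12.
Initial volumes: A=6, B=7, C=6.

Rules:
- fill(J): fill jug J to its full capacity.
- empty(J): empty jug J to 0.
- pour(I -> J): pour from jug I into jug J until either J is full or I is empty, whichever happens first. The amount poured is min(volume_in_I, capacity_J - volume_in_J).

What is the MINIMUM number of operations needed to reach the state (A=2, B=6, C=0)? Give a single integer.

BFS from (A=6, B=7, C=6). One shortest path:
  1. pour(A -> B) -> (A=2 B=11 C=6)
  2. empty(B) -> (A=2 B=0 C=6)
  3. pour(C -> B) -> (A=2 B=6 C=0)
Reached target in 3 moves.

Answer: 3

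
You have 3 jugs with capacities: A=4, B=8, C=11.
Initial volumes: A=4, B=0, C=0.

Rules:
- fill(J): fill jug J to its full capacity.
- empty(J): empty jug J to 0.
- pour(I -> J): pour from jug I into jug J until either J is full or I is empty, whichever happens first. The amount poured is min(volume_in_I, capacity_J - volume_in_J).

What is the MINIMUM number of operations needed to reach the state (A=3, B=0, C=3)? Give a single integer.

BFS from (A=4, B=0, C=0). One shortest path:
  1. empty(A) -> (A=0 B=0 C=0)
  2. fill(C) -> (A=0 B=0 C=11)
  3. pour(C -> B) -> (A=0 B=8 C=3)
  4. empty(B) -> (A=0 B=0 C=3)
  5. pour(C -> A) -> (A=3 B=0 C=0)
  6. fill(C) -> (A=3 B=0 C=11)
  7. pour(C -> B) -> (A=3 B=8 C=3)
  8. empty(B) -> (A=3 B=0 C=3)
Reached target in 8 moves.

Answer: 8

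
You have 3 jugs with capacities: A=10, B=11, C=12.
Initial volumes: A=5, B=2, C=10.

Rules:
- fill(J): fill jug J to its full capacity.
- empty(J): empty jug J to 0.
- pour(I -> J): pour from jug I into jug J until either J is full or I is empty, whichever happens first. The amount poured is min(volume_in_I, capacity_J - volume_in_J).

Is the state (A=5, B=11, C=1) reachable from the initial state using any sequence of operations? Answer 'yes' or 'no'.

BFS from (A=5, B=2, C=10):
  1. pour(C -> B) -> (A=5 B=11 C=1)
Target reached → yes.

Answer: yes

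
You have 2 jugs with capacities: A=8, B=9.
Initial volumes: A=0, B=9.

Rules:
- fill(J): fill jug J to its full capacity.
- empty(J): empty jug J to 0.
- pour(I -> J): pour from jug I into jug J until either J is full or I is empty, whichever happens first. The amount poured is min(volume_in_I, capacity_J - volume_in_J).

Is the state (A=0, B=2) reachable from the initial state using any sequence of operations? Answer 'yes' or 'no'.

Answer: yes

Derivation:
BFS from (A=0, B=9):
  1. pour(B -> A) -> (A=8 B=1)
  2. empty(A) -> (A=0 B=1)
  3. pour(B -> A) -> (A=1 B=0)
  4. fill(B) -> (A=1 B=9)
  5. pour(B -> A) -> (A=8 B=2)
  6. empty(A) -> (A=0 B=2)
Target reached → yes.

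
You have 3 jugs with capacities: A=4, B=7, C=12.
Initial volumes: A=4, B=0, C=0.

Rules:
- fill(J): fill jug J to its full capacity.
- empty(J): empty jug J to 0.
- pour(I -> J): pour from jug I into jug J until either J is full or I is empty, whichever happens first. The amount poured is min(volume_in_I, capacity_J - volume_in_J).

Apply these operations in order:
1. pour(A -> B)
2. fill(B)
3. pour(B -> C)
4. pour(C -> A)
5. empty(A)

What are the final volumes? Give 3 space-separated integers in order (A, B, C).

Step 1: pour(A -> B) -> (A=0 B=4 C=0)
Step 2: fill(B) -> (A=0 B=7 C=0)
Step 3: pour(B -> C) -> (A=0 B=0 C=7)
Step 4: pour(C -> A) -> (A=4 B=0 C=3)
Step 5: empty(A) -> (A=0 B=0 C=3)

Answer: 0 0 3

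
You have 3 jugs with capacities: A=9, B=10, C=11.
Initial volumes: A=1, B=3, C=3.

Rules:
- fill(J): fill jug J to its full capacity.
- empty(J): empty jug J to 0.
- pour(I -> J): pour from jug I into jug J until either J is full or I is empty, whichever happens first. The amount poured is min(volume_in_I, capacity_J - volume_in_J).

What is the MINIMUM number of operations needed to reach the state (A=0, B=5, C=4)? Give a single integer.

BFS from (A=1, B=3, C=3). One shortest path:
  1. pour(C -> A) -> (A=4 B=3 C=0)
  2. fill(C) -> (A=4 B=3 C=11)
  3. pour(C -> B) -> (A=4 B=10 C=4)
  4. pour(B -> A) -> (A=9 B=5 C=4)
  5. empty(A) -> (A=0 B=5 C=4)
Reached target in 5 moves.

Answer: 5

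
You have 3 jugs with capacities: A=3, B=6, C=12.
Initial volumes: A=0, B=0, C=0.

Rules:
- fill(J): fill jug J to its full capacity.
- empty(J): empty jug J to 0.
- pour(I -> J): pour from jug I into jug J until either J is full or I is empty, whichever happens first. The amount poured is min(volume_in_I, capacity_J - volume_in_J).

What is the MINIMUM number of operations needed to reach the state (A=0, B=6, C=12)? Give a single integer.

BFS from (A=0, B=0, C=0). One shortest path:
  1. fill(B) -> (A=0 B=6 C=0)
  2. fill(C) -> (A=0 B=6 C=12)
Reached target in 2 moves.

Answer: 2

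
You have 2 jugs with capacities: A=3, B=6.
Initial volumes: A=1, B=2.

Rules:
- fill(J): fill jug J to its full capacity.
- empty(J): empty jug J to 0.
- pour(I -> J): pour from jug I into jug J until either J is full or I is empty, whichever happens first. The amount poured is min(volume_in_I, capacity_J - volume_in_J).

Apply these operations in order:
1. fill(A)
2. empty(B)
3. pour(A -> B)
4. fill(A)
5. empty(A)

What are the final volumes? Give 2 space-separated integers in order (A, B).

Answer: 0 3

Derivation:
Step 1: fill(A) -> (A=3 B=2)
Step 2: empty(B) -> (A=3 B=0)
Step 3: pour(A -> B) -> (A=0 B=3)
Step 4: fill(A) -> (A=3 B=3)
Step 5: empty(A) -> (A=0 B=3)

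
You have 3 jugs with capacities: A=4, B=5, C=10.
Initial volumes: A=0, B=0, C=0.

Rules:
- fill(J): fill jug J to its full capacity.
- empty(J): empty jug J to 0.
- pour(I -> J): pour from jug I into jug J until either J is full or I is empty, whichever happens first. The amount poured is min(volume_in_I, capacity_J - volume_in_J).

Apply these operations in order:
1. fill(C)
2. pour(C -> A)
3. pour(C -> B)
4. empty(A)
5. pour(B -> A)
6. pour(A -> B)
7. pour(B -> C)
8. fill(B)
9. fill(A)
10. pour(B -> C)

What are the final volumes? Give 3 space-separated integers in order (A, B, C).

Step 1: fill(C) -> (A=0 B=0 C=10)
Step 2: pour(C -> A) -> (A=4 B=0 C=6)
Step 3: pour(C -> B) -> (A=4 B=5 C=1)
Step 4: empty(A) -> (A=0 B=5 C=1)
Step 5: pour(B -> A) -> (A=4 B=1 C=1)
Step 6: pour(A -> B) -> (A=0 B=5 C=1)
Step 7: pour(B -> C) -> (A=0 B=0 C=6)
Step 8: fill(B) -> (A=0 B=5 C=6)
Step 9: fill(A) -> (A=4 B=5 C=6)
Step 10: pour(B -> C) -> (A=4 B=1 C=10)

Answer: 4 1 10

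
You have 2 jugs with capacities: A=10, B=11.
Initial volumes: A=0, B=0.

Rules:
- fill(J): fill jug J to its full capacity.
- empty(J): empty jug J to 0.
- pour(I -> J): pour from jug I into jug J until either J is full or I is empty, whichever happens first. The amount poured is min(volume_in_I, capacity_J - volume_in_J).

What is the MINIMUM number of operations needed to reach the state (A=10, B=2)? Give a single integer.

BFS from (A=0, B=0). One shortest path:
  1. fill(B) -> (A=0 B=11)
  2. pour(B -> A) -> (A=10 B=1)
  3. empty(A) -> (A=0 B=1)
  4. pour(B -> A) -> (A=1 B=0)
  5. fill(B) -> (A=1 B=11)
  6. pour(B -> A) -> (A=10 B=2)
Reached target in 6 moves.

Answer: 6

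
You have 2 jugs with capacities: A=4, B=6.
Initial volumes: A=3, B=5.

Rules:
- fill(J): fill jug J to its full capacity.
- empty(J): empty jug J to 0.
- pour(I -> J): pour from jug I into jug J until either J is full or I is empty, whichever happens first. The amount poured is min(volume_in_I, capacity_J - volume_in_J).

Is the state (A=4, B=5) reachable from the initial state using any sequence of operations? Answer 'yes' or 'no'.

Answer: yes

Derivation:
BFS from (A=3, B=5):
  1. fill(A) -> (A=4 B=5)
Target reached → yes.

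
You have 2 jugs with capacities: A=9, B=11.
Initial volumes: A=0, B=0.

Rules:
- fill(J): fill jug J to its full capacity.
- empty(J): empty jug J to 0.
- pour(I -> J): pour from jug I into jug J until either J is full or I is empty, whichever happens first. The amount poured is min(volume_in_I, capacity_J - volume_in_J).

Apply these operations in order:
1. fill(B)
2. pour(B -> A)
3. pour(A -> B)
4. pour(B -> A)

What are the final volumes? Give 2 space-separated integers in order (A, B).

Step 1: fill(B) -> (A=0 B=11)
Step 2: pour(B -> A) -> (A=9 B=2)
Step 3: pour(A -> B) -> (A=0 B=11)
Step 4: pour(B -> A) -> (A=9 B=2)

Answer: 9 2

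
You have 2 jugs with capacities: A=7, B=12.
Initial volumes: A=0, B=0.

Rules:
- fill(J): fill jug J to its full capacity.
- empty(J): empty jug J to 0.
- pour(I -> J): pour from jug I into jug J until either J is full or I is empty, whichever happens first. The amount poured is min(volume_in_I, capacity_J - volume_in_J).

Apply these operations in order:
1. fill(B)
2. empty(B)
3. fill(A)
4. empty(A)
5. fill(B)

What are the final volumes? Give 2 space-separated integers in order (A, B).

Step 1: fill(B) -> (A=0 B=12)
Step 2: empty(B) -> (A=0 B=0)
Step 3: fill(A) -> (A=7 B=0)
Step 4: empty(A) -> (A=0 B=0)
Step 5: fill(B) -> (A=0 B=12)

Answer: 0 12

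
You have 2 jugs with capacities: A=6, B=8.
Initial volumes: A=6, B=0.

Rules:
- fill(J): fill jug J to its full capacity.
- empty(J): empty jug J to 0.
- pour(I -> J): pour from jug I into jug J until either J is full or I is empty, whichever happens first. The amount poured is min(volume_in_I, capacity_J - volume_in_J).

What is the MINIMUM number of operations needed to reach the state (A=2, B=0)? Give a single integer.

Answer: 5

Derivation:
BFS from (A=6, B=0). One shortest path:
  1. empty(A) -> (A=0 B=0)
  2. fill(B) -> (A=0 B=8)
  3. pour(B -> A) -> (A=6 B=2)
  4. empty(A) -> (A=0 B=2)
  5. pour(B -> A) -> (A=2 B=0)
Reached target in 5 moves.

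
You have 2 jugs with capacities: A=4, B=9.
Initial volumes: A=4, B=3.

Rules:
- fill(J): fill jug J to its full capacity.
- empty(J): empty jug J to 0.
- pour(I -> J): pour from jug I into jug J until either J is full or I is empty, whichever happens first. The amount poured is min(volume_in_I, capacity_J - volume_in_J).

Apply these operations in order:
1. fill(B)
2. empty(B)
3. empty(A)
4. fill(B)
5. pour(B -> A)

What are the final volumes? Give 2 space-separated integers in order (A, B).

Answer: 4 5

Derivation:
Step 1: fill(B) -> (A=4 B=9)
Step 2: empty(B) -> (A=4 B=0)
Step 3: empty(A) -> (A=0 B=0)
Step 4: fill(B) -> (A=0 B=9)
Step 5: pour(B -> A) -> (A=4 B=5)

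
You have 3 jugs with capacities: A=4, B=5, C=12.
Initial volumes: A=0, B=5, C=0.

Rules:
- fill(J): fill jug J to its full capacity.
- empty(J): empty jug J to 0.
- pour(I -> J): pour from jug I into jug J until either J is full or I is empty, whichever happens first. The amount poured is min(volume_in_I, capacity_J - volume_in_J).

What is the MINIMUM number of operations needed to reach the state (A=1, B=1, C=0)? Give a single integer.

Answer: 7

Derivation:
BFS from (A=0, B=5, C=0). One shortest path:
  1. fill(A) -> (A=4 B=5 C=0)
  2. pour(A -> C) -> (A=0 B=5 C=4)
  3. pour(B -> C) -> (A=0 B=0 C=9)
  4. fill(B) -> (A=0 B=5 C=9)
  5. pour(B -> A) -> (A=4 B=1 C=9)
  6. pour(A -> C) -> (A=1 B=1 C=12)
  7. empty(C) -> (A=1 B=1 C=0)
Reached target in 7 moves.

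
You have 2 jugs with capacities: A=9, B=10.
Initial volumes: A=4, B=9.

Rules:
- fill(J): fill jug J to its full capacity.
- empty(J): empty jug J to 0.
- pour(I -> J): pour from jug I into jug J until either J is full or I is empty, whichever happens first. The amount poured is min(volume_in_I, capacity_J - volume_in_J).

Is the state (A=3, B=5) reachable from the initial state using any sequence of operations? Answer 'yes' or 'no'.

BFS explored all 39 reachable states.
Reachable set includes: (0,0), (0,1), (0,2), (0,3), (0,4), (0,5), (0,6), (0,7), (0,8), (0,9), (0,10), (1,0) ...
Target (A=3, B=5) not in reachable set → no.

Answer: no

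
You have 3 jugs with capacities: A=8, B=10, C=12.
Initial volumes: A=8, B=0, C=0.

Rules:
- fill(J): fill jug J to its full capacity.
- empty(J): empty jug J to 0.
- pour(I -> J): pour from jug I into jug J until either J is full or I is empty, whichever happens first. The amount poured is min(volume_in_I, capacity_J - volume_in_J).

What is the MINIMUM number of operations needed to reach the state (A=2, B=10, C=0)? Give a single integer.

BFS from (A=8, B=0, C=0). One shortest path:
  1. empty(A) -> (A=0 B=0 C=0)
  2. fill(C) -> (A=0 B=0 C=12)
  3. pour(C -> B) -> (A=0 B=10 C=2)
  4. pour(C -> A) -> (A=2 B=10 C=0)
Reached target in 4 moves.

Answer: 4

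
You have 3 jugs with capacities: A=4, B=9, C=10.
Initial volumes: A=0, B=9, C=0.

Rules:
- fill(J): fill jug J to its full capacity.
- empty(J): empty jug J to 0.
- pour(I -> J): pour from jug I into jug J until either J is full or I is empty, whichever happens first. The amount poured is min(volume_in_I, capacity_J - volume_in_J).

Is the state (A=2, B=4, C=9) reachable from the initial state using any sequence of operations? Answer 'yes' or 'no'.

BFS explored all 334 reachable states.
Reachable set includes: (0,0,0), (0,0,1), (0,0,2), (0,0,3), (0,0,4), (0,0,5), (0,0,6), (0,0,7), (0,0,8), (0,0,9), (0,0,10), (0,1,0) ...
Target (A=2, B=4, C=9) not in reachable set → no.

Answer: no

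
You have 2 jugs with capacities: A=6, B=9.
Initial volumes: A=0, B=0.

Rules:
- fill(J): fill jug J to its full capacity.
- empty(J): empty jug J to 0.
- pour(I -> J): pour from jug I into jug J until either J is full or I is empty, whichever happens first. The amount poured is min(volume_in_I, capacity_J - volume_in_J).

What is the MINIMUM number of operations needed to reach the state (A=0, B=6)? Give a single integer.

Answer: 2

Derivation:
BFS from (A=0, B=0). One shortest path:
  1. fill(A) -> (A=6 B=0)
  2. pour(A -> B) -> (A=0 B=6)
Reached target in 2 moves.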